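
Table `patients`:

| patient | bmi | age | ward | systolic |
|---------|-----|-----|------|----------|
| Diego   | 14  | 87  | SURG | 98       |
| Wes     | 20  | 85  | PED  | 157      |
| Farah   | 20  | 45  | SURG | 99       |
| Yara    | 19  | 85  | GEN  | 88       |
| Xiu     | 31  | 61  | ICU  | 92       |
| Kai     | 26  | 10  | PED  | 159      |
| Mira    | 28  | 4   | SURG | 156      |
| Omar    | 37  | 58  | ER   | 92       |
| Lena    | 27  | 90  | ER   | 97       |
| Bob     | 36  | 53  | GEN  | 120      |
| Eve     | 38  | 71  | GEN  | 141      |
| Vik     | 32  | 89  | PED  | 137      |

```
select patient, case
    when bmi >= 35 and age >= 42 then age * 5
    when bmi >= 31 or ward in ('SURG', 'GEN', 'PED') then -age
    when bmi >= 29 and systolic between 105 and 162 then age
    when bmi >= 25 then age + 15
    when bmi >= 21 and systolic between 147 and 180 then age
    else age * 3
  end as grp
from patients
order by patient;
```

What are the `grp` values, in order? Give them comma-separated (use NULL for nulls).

265, -87, 355, -45, -10, 105, -4, 290, -89, -85, -61, -85

patient=Bob: bmi >= 35 and age >= 42 → 265
patient=Diego: bmi >= 31 or ward in ('SURG', 'GEN', 'PED') → -87
patient=Eve: bmi >= 35 and age >= 42 → 355
patient=Farah: bmi >= 31 or ward in ('SURG', 'GEN', 'PED') → -45
patient=Kai: bmi >= 31 or ward in ('SURG', 'GEN', 'PED') → -10
patient=Lena: bmi >= 25 → 105
patient=Mira: bmi >= 31 or ward in ('SURG', 'GEN', 'PED') → -4
patient=Omar: bmi >= 35 and age >= 42 → 290
patient=Vik: bmi >= 31 or ward in ('SURG', 'GEN', 'PED') → -89
patient=Wes: bmi >= 31 or ward in ('SURG', 'GEN', 'PED') → -85
patient=Xiu: bmi >= 31 or ward in ('SURG', 'GEN', 'PED') → -61
patient=Yara: bmi >= 31 or ward in ('SURG', 'GEN', 'PED') → -85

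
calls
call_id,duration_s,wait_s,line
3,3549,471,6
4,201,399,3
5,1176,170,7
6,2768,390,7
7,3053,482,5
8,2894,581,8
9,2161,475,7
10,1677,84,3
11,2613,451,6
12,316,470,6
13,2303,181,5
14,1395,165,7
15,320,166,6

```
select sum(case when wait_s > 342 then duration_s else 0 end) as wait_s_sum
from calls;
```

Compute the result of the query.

call_id=3: ✓ → 3549
call_id=4: ✓ → 201
call_id=5: ✗
call_id=6: ✓ → 2768
call_id=7: ✓ → 3053
call_id=8: ✓ → 2894
call_id=9: ✓ → 2161
call_id=10: ✗
call_id=11: ✓ → 2613
call_id=12: ✓ → 316
call_id=13: ✗
call_id=14: ✗
call_id=15: ✗
wait_s_sum = 3549 + 201 + 2768 + 3053 + 2894 + 2161 + 2613 + 316 = 17555

17555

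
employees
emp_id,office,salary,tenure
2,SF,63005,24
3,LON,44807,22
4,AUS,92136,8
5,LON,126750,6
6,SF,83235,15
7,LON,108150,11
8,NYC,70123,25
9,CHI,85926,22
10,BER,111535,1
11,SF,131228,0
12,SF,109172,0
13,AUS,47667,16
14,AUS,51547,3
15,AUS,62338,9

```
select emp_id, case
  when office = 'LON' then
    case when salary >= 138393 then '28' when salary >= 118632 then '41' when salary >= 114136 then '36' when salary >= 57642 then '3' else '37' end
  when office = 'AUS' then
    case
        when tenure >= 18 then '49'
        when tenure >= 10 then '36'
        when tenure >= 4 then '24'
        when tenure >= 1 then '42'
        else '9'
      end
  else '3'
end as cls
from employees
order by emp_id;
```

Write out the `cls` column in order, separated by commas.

3, 37, 24, 41, 3, 3, 3, 3, 3, 3, 3, 36, 42, 24

emp_id=2: office='SF' → outer ELSE → 3
emp_id=3: office='LON' → inner[ELSE] → 37
emp_id=4: office='AUS' → inner[tenure >= 4] → 24
emp_id=5: office='LON' → inner[salary >= 118632] → 41
emp_id=6: office='SF' → outer ELSE → 3
emp_id=7: office='LON' → inner[salary >= 57642] → 3
emp_id=8: office='NYC' → outer ELSE → 3
emp_id=9: office='CHI' → outer ELSE → 3
emp_id=10: office='BER' → outer ELSE → 3
emp_id=11: office='SF' → outer ELSE → 3
emp_id=12: office='SF' → outer ELSE → 3
emp_id=13: office='AUS' → inner[tenure >= 10] → 36
emp_id=14: office='AUS' → inner[tenure >= 1] → 42
emp_id=15: office='AUS' → inner[tenure >= 4] → 24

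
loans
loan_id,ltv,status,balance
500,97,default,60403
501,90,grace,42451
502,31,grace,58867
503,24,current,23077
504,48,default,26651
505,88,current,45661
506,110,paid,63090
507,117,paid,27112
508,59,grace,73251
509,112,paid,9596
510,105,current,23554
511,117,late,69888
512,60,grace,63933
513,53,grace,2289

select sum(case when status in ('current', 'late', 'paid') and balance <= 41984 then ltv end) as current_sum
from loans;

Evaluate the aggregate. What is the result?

loan_id=500: ✗
loan_id=501: ✗
loan_id=502: ✗
loan_id=503: ✓ → 24
loan_id=504: ✗
loan_id=505: ✗
loan_id=506: ✗
loan_id=507: ✓ → 117
loan_id=508: ✗
loan_id=509: ✓ → 112
loan_id=510: ✓ → 105
loan_id=511: ✗
loan_id=512: ✗
loan_id=513: ✗
current_sum = 24 + 117 + 112 + 105 = 358

358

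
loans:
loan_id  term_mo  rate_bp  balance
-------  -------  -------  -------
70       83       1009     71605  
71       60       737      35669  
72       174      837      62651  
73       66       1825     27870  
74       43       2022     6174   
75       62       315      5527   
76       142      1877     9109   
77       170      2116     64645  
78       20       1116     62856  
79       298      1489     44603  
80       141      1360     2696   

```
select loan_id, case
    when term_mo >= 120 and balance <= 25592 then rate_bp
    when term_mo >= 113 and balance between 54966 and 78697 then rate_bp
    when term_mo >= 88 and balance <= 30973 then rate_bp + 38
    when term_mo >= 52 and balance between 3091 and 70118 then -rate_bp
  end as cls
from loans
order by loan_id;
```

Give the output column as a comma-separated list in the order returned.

loan_id=70: (no match → NULL) → NULL
loan_id=71: term_mo >= 52 and balance between 3091 and 70118 → -737
loan_id=72: term_mo >= 113 and balance between 54966 and 78697 → 837
loan_id=73: term_mo >= 52 and balance between 3091 and 70118 → -1825
loan_id=74: (no match → NULL) → NULL
loan_id=75: term_mo >= 52 and balance between 3091 and 70118 → -315
loan_id=76: term_mo >= 120 and balance <= 25592 → 1877
loan_id=77: term_mo >= 113 and balance between 54966 and 78697 → 2116
loan_id=78: (no match → NULL) → NULL
loan_id=79: term_mo >= 52 and balance between 3091 and 70118 → -1489
loan_id=80: term_mo >= 120 and balance <= 25592 → 1360

NULL, -737, 837, -1825, NULL, -315, 1877, 2116, NULL, -1489, 1360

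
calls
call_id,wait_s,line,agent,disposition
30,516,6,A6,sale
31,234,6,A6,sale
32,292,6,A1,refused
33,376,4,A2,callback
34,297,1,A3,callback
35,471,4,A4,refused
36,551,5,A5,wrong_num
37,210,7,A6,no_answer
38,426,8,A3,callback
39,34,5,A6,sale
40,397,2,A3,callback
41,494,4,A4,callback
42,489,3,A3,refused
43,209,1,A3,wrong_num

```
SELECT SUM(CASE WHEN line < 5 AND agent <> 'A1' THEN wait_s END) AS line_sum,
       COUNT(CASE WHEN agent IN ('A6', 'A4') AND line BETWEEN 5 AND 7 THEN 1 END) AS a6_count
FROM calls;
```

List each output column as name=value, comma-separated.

[line_sum: line < 5 AND agent <> 'A1']
call_id=30: ✗
call_id=31: ✗
call_id=32: ✗
call_id=33: ✓ → 376
call_id=34: ✓ → 297
call_id=35: ✓ → 471
call_id=36: ✗
call_id=37: ✗
call_id=38: ✗
call_id=39: ✗
call_id=40: ✓ → 397
call_id=41: ✓ → 494
call_id=42: ✓ → 489
call_id=43: ✓ → 209
line_sum = 376 + 297 + 471 + 397 + 494 + 489 + 209 = 2733
—
[a6_count: agent IN ('A6', 'A4') AND line BETWEEN 5 AND 7]
call_id=30: ✓ → 1
call_id=31: ✓ → 1
call_id=32: ✗
call_id=33: ✗
call_id=34: ✗
call_id=35: ✗
call_id=36: ✗
call_id=37: ✓ → 1
call_id=38: ✗
call_id=39: ✓ → 1
call_id=40: ✗
call_id=41: ✗
call_id=42: ✗
call_id=43: ✗
a6_count = COUNT(1, 1, 1, 1) = 4

line_sum=2733, a6_count=4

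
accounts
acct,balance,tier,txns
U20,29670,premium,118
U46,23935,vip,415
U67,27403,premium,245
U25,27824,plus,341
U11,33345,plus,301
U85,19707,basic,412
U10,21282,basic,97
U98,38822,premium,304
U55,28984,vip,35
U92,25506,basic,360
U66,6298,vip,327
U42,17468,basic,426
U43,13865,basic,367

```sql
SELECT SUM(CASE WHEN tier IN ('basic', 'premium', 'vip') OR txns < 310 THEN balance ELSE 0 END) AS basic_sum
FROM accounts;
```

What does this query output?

286285

acct=U20: ✓ → 29670
acct=U46: ✓ → 23935
acct=U67: ✓ → 27403
acct=U25: ✗
acct=U11: ✓ → 33345
acct=U85: ✓ → 19707
acct=U10: ✓ → 21282
acct=U98: ✓ → 38822
acct=U55: ✓ → 28984
acct=U92: ✓ → 25506
acct=U66: ✓ → 6298
acct=U42: ✓ → 17468
acct=U43: ✓ → 13865
basic_sum = 29670 + 23935 + 27403 + 33345 + 19707 + 21282 + 38822 + 28984 + 25506 + 6298 + 17468 + 13865 = 286285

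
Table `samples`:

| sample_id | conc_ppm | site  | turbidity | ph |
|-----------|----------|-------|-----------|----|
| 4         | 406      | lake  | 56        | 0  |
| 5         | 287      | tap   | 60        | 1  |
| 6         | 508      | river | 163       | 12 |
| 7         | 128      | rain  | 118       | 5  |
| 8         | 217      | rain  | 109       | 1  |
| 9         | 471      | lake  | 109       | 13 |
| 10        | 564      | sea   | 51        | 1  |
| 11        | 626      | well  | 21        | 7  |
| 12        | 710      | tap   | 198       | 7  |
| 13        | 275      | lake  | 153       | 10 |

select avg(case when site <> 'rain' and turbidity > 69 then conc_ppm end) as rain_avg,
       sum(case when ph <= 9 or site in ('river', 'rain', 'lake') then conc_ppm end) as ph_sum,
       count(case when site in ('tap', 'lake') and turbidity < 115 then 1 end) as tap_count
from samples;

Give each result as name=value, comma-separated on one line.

rain_avg=491, ph_sum=4192, tap_count=3

[rain_avg: site <> 'rain' and turbidity > 69]
sample_id=4: ✗
sample_id=5: ✗
sample_id=6: ✓ → 508
sample_id=7: ✗
sample_id=8: ✗
sample_id=9: ✓ → 471
sample_id=10: ✗
sample_id=11: ✗
sample_id=12: ✓ → 710
sample_id=13: ✓ → 275
rain_avg = (508 + 471 + 710 + 275) / 4 = 491
—
[ph_sum: ph <= 9 or site in ('river', 'rain', 'lake')]
sample_id=4: ✓ → 406
sample_id=5: ✓ → 287
sample_id=6: ✓ → 508
sample_id=7: ✓ → 128
sample_id=8: ✓ → 217
sample_id=9: ✓ → 471
sample_id=10: ✓ → 564
sample_id=11: ✓ → 626
sample_id=12: ✓ → 710
sample_id=13: ✓ → 275
ph_sum = 406 + 287 + 508 + 128 + 217 + 471 + 564 + 626 + 710 + 275 = 4192
—
[tap_count: site in ('tap', 'lake') and turbidity < 115]
sample_id=4: ✓ → 1
sample_id=5: ✓ → 1
sample_id=6: ✗
sample_id=7: ✗
sample_id=8: ✗
sample_id=9: ✓ → 1
sample_id=10: ✗
sample_id=11: ✗
sample_id=12: ✗
sample_id=13: ✗
tap_count = COUNT(1, 1, 1) = 3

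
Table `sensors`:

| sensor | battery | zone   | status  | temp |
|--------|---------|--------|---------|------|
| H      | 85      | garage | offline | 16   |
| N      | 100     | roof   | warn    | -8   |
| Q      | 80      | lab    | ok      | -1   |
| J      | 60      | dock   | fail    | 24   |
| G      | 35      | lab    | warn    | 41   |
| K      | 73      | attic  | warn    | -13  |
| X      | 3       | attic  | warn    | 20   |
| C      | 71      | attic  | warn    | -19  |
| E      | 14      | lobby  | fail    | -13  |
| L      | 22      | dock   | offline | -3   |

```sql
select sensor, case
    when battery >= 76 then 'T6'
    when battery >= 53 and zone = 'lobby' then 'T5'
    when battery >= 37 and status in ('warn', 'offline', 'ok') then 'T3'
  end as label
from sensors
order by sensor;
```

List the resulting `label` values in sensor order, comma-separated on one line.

sensor=C: battery >= 37 and status in ('warn', 'offline', 'ok') → T3
sensor=E: (no match → NULL) → NULL
sensor=G: (no match → NULL) → NULL
sensor=H: battery >= 76 → T6
sensor=J: (no match → NULL) → NULL
sensor=K: battery >= 37 and status in ('warn', 'offline', 'ok') → T3
sensor=L: (no match → NULL) → NULL
sensor=N: battery >= 76 → T6
sensor=Q: battery >= 76 → T6
sensor=X: (no match → NULL) → NULL

T3, NULL, NULL, T6, NULL, T3, NULL, T6, T6, NULL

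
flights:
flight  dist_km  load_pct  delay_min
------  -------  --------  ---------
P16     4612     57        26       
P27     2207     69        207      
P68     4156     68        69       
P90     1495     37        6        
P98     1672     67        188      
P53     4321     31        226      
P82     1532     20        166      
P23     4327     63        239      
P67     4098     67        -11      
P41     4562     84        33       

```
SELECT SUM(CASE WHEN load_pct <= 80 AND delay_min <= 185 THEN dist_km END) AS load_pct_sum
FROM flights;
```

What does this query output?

flight=P16: ✓ → 4612
flight=P27: ✗
flight=P68: ✓ → 4156
flight=P90: ✓ → 1495
flight=P98: ✗
flight=P53: ✗
flight=P82: ✓ → 1532
flight=P23: ✗
flight=P67: ✓ → 4098
flight=P41: ✗
load_pct_sum = 4612 + 4156 + 1495 + 1532 + 4098 = 15893

15893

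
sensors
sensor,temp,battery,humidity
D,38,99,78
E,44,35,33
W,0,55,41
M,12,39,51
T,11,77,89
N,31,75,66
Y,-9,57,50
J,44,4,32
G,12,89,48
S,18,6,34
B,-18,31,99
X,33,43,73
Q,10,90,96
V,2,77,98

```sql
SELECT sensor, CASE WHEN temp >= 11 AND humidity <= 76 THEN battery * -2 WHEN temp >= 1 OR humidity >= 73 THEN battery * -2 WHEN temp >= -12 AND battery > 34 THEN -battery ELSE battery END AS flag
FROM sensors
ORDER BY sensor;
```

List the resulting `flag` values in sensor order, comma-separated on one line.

-62, -198, -70, -178, -8, -78, -150, -180, -12, -154, -154, -55, -86, -57

sensor=B: temp >= 1 OR humidity >= 73 → -62
sensor=D: temp >= 1 OR humidity >= 73 → -198
sensor=E: temp >= 11 AND humidity <= 76 → -70
sensor=G: temp >= 11 AND humidity <= 76 → -178
sensor=J: temp >= 11 AND humidity <= 76 → -8
sensor=M: temp >= 11 AND humidity <= 76 → -78
sensor=N: temp >= 11 AND humidity <= 76 → -150
sensor=Q: temp >= 1 OR humidity >= 73 → -180
sensor=S: temp >= 11 AND humidity <= 76 → -12
sensor=T: temp >= 1 OR humidity >= 73 → -154
sensor=V: temp >= 1 OR humidity >= 73 → -154
sensor=W: temp >= -12 AND battery > 34 → -55
sensor=X: temp >= 11 AND humidity <= 76 → -86
sensor=Y: temp >= -12 AND battery > 34 → -57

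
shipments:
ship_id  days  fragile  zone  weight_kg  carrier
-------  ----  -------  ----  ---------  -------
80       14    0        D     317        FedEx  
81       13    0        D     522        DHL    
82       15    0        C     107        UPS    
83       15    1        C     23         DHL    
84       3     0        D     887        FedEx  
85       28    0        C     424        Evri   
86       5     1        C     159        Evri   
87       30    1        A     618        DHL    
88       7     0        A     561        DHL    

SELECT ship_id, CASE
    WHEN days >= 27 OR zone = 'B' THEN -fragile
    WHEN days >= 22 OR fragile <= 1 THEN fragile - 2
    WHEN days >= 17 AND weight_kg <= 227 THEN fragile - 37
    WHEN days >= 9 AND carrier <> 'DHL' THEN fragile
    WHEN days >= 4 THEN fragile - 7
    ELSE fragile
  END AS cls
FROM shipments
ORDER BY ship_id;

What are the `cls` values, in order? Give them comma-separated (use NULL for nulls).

-2, -2, -2, -1, -2, 0, -1, -1, -2

ship_id=80: days >= 22 OR fragile <= 1 → -2
ship_id=81: days >= 22 OR fragile <= 1 → -2
ship_id=82: days >= 22 OR fragile <= 1 → -2
ship_id=83: days >= 22 OR fragile <= 1 → -1
ship_id=84: days >= 22 OR fragile <= 1 → -2
ship_id=85: days >= 27 OR zone = 'B' → 0
ship_id=86: days >= 22 OR fragile <= 1 → -1
ship_id=87: days >= 27 OR zone = 'B' → -1
ship_id=88: days >= 22 OR fragile <= 1 → -2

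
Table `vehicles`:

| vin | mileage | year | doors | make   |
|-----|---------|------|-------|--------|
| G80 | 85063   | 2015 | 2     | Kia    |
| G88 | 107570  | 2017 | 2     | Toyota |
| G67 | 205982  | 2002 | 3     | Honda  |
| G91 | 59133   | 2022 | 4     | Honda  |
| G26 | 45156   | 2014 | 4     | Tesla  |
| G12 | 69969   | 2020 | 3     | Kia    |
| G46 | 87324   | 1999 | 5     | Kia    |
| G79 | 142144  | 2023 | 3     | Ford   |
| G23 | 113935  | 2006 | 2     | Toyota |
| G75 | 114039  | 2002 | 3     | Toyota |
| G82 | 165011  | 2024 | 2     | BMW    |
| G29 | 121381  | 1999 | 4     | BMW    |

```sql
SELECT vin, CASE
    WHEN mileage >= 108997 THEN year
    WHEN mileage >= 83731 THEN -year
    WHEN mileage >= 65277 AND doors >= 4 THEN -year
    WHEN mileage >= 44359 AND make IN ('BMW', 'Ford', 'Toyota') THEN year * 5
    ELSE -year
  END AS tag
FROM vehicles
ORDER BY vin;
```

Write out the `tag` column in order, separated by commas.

-2020, 2006, -2014, 1999, -1999, 2002, 2002, 2023, -2015, 2024, -2017, -2022

vin=G12: ELSE → -2020
vin=G23: mileage >= 108997 → 2006
vin=G26: ELSE → -2014
vin=G29: mileage >= 108997 → 1999
vin=G46: mileage >= 83731 → -1999
vin=G67: mileage >= 108997 → 2002
vin=G75: mileage >= 108997 → 2002
vin=G79: mileage >= 108997 → 2023
vin=G80: mileage >= 83731 → -2015
vin=G82: mileage >= 108997 → 2024
vin=G88: mileage >= 83731 → -2017
vin=G91: ELSE → -2022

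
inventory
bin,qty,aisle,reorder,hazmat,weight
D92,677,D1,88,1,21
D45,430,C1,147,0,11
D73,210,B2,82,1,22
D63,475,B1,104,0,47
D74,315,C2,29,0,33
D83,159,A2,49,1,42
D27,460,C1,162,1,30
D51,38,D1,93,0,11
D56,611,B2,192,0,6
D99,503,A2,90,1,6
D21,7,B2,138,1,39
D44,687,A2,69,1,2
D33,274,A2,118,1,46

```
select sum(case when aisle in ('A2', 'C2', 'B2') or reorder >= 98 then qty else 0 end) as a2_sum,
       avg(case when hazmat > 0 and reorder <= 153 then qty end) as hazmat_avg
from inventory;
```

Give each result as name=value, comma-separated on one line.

[a2_sum: aisle in ('A2', 'C2', 'B2') or reorder >= 98]
bin=D92: ✗
bin=D45: ✓ → 430
bin=D73: ✓ → 210
bin=D63: ✓ → 475
bin=D74: ✓ → 315
bin=D83: ✓ → 159
bin=D27: ✓ → 460
bin=D51: ✗
bin=D56: ✓ → 611
bin=D99: ✓ → 503
bin=D21: ✓ → 7
bin=D44: ✓ → 687
bin=D33: ✓ → 274
a2_sum = 430 + 210 + 475 + 315 + 159 + 460 + 611 + 503 + 7 + 687 + 274 = 4131
—
[hazmat_avg: hazmat > 0 and reorder <= 153]
bin=D92: ✓ → 677
bin=D45: ✗
bin=D73: ✓ → 210
bin=D63: ✗
bin=D74: ✗
bin=D83: ✓ → 159
bin=D27: ✗
bin=D51: ✗
bin=D56: ✗
bin=D99: ✓ → 503
bin=D21: ✓ → 7
bin=D44: ✓ → 687
bin=D33: ✓ → 274
hazmat_avg = (677 + 210 + 159 + 503 + 7 + 687 + 274) / 7 = 359.5714285714

a2_sum=4131, hazmat_avg=359.5714285714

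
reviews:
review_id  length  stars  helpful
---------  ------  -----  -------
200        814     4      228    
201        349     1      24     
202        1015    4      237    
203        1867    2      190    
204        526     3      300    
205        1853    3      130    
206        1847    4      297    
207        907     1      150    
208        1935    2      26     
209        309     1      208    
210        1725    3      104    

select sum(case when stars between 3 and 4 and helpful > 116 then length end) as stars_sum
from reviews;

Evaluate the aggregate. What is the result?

6055

review_id=200: ✓ → 814
review_id=201: ✗
review_id=202: ✓ → 1015
review_id=203: ✗
review_id=204: ✓ → 526
review_id=205: ✓ → 1853
review_id=206: ✓ → 1847
review_id=207: ✗
review_id=208: ✗
review_id=209: ✗
review_id=210: ✗
stars_sum = 814 + 1015 + 526 + 1853 + 1847 = 6055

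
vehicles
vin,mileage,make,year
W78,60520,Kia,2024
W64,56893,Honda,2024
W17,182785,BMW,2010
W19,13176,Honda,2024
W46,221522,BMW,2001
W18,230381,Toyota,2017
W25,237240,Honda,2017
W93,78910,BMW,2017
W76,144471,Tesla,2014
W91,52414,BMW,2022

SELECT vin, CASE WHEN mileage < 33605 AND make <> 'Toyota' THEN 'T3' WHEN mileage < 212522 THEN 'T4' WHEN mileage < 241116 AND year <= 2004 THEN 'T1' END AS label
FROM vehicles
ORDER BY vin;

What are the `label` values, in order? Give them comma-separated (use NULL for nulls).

vin=W17: mileage < 212522 → T4
vin=W18: (no match → NULL) → NULL
vin=W19: mileage < 33605 AND make <> 'Toyota' → T3
vin=W25: (no match → NULL) → NULL
vin=W46: mileage < 241116 AND year <= 2004 → T1
vin=W64: mileage < 212522 → T4
vin=W76: mileage < 212522 → T4
vin=W78: mileage < 212522 → T4
vin=W91: mileage < 212522 → T4
vin=W93: mileage < 212522 → T4

T4, NULL, T3, NULL, T1, T4, T4, T4, T4, T4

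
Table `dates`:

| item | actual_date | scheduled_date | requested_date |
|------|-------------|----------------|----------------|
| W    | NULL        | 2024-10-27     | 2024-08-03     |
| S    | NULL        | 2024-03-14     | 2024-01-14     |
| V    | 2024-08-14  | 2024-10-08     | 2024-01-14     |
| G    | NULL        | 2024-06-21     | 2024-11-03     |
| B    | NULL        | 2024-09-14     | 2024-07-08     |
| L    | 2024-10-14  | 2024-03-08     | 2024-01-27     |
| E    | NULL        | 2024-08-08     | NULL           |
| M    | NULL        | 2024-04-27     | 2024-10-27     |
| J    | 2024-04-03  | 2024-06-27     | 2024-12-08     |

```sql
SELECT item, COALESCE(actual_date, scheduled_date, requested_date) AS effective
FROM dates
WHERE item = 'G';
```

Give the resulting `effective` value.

2024-06-21

item = G: actual_date=NULL, scheduled_date=2024-06-21, requested_date=2024-11-03.
actual_date=NULL, scheduled_date=2024-06-21 → 2024-06-21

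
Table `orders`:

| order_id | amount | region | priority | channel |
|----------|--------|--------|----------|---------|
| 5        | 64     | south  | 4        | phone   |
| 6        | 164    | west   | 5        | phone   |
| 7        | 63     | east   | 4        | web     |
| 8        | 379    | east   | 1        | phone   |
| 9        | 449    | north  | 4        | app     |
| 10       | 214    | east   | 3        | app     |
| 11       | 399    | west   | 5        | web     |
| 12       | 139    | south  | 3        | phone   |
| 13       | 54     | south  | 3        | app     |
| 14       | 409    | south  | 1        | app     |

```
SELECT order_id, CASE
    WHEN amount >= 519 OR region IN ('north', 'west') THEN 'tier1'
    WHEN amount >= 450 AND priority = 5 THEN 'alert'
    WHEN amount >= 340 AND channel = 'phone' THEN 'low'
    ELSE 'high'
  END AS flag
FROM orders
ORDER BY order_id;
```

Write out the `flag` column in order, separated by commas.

high, tier1, high, low, tier1, high, tier1, high, high, high

order_id=5: ELSE → high
order_id=6: amount >= 519 OR region IN ('north', 'west') → tier1
order_id=7: ELSE → high
order_id=8: amount >= 340 AND channel = 'phone' → low
order_id=9: amount >= 519 OR region IN ('north', 'west') → tier1
order_id=10: ELSE → high
order_id=11: amount >= 519 OR region IN ('north', 'west') → tier1
order_id=12: ELSE → high
order_id=13: ELSE → high
order_id=14: ELSE → high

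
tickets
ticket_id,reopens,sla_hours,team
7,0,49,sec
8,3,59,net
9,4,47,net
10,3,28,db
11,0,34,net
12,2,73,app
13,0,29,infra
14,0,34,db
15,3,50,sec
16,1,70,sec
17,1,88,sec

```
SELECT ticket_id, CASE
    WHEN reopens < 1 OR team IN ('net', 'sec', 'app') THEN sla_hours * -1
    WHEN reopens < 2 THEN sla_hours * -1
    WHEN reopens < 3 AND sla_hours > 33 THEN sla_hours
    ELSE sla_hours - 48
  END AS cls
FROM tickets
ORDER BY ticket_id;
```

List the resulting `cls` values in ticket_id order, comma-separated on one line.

ticket_id=7: reopens < 1 OR team IN ('net', 'sec', 'app') → -49
ticket_id=8: reopens < 1 OR team IN ('net', 'sec', 'app') → -59
ticket_id=9: reopens < 1 OR team IN ('net', 'sec', 'app') → -47
ticket_id=10: ELSE → -20
ticket_id=11: reopens < 1 OR team IN ('net', 'sec', 'app') → -34
ticket_id=12: reopens < 1 OR team IN ('net', 'sec', 'app') → -73
ticket_id=13: reopens < 1 OR team IN ('net', 'sec', 'app') → -29
ticket_id=14: reopens < 1 OR team IN ('net', 'sec', 'app') → -34
ticket_id=15: reopens < 1 OR team IN ('net', 'sec', 'app') → -50
ticket_id=16: reopens < 1 OR team IN ('net', 'sec', 'app') → -70
ticket_id=17: reopens < 1 OR team IN ('net', 'sec', 'app') → -88

-49, -59, -47, -20, -34, -73, -29, -34, -50, -70, -88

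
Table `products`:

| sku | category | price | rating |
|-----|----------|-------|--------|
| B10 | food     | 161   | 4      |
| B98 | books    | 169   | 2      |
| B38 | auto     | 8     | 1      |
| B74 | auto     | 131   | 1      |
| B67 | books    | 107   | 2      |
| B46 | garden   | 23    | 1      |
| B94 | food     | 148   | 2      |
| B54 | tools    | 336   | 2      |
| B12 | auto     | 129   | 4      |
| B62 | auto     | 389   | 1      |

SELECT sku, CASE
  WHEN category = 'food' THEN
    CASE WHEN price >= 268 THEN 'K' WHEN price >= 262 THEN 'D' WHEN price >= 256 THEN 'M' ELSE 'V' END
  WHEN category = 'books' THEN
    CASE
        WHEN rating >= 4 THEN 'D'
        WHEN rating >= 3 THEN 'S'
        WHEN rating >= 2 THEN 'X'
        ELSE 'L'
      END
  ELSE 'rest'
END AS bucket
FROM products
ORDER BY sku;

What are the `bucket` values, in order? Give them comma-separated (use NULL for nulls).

sku=B10: category='food' → inner[ELSE] → V
sku=B12: category='auto' → outer ELSE → rest
sku=B38: category='auto' → outer ELSE → rest
sku=B46: category='garden' → outer ELSE → rest
sku=B54: category='tools' → outer ELSE → rest
sku=B62: category='auto' → outer ELSE → rest
sku=B67: category='books' → inner[rating >= 2] → X
sku=B74: category='auto' → outer ELSE → rest
sku=B94: category='food' → inner[ELSE] → V
sku=B98: category='books' → inner[rating >= 2] → X

V, rest, rest, rest, rest, rest, X, rest, V, X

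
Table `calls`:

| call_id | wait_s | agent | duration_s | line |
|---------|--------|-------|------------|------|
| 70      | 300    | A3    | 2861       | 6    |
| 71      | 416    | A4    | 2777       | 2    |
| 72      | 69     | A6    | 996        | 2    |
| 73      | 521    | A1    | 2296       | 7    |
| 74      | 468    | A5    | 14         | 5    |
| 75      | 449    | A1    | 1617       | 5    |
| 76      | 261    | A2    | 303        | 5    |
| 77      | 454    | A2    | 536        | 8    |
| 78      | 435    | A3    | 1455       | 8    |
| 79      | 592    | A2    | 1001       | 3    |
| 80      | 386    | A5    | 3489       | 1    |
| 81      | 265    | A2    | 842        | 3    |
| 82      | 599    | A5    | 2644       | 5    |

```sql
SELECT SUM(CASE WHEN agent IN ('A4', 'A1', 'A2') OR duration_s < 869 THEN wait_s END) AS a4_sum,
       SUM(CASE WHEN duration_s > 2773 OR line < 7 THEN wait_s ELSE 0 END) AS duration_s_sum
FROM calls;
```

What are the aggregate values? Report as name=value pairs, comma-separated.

[a4_sum: agent IN ('A4', 'A1', 'A2') OR duration_s < 869]
call_id=70: ✗
call_id=71: ✓ → 416
call_id=72: ✗
call_id=73: ✓ → 521
call_id=74: ✓ → 468
call_id=75: ✓ → 449
call_id=76: ✓ → 261
call_id=77: ✓ → 454
call_id=78: ✗
call_id=79: ✓ → 592
call_id=80: ✗
call_id=81: ✓ → 265
call_id=82: ✗
a4_sum = 416 + 521 + 468 + 449 + 261 + 454 + 592 + 265 = 3426
—
[duration_s_sum: duration_s > 2773 OR line < 7]
call_id=70: ✓ → 300
call_id=71: ✓ → 416
call_id=72: ✓ → 69
call_id=73: ✗
call_id=74: ✓ → 468
call_id=75: ✓ → 449
call_id=76: ✓ → 261
call_id=77: ✗
call_id=78: ✗
call_id=79: ✓ → 592
call_id=80: ✓ → 386
call_id=81: ✓ → 265
call_id=82: ✓ → 599
duration_s_sum = 300 + 416 + 69 + 468 + 449 + 261 + 592 + 386 + 265 + 599 = 3805

a4_sum=3426, duration_s_sum=3805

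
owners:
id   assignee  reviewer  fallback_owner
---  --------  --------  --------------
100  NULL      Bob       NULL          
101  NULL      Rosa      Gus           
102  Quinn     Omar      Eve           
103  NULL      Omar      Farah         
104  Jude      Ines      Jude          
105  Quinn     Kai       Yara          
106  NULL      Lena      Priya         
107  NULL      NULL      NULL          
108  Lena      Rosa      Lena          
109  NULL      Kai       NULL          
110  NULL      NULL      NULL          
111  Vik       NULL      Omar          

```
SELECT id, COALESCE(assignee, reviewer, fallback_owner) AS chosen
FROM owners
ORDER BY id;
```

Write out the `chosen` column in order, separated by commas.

id=100: assignee=NULL, reviewer=Bob → Bob
id=101: assignee=NULL, reviewer=Rosa → Rosa
id=102: assignee=Quinn → Quinn
id=103: assignee=NULL, reviewer=Omar → Omar
id=104: assignee=Jude → Jude
id=105: assignee=Quinn → Quinn
id=106: assignee=NULL, reviewer=Lena → Lena
id=107: assignee=NULL, reviewer=NULL, fallback_owner=NULL (all NULL) → NULL
id=108: assignee=Lena → Lena
id=109: assignee=NULL, reviewer=Kai → Kai
id=110: assignee=NULL, reviewer=NULL, fallback_owner=NULL (all NULL) → NULL
id=111: assignee=Vik → Vik

Bob, Rosa, Quinn, Omar, Jude, Quinn, Lena, NULL, Lena, Kai, NULL, Vik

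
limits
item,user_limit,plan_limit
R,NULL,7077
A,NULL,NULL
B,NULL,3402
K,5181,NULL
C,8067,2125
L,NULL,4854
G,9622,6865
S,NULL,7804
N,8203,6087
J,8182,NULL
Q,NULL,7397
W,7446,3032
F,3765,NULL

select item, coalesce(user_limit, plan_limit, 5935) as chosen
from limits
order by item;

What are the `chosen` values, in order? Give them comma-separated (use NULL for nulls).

5935, 3402, 8067, 3765, 9622, 8182, 5181, 4854, 8203, 7397, 7077, 7804, 7446

item=A: user_limit=NULL, plan_limit=NULL, → literal 5935 → 5935
item=B: user_limit=NULL, plan_limit=3402 → 3402
item=C: user_limit=8067 → 8067
item=F: user_limit=3765 → 3765
item=G: user_limit=9622 → 9622
item=J: user_limit=8182 → 8182
item=K: user_limit=5181 → 5181
item=L: user_limit=NULL, plan_limit=4854 → 4854
item=N: user_limit=8203 → 8203
item=Q: user_limit=NULL, plan_limit=7397 → 7397
item=R: user_limit=NULL, plan_limit=7077 → 7077
item=S: user_limit=NULL, plan_limit=7804 → 7804
item=W: user_limit=7446 → 7446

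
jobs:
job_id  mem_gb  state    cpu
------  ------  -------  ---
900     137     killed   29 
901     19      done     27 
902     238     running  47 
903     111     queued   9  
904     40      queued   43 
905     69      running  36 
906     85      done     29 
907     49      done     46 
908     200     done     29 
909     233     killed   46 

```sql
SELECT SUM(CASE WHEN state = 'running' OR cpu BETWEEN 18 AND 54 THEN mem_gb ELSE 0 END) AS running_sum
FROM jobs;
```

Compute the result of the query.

1070

job_id=900: ✓ → 137
job_id=901: ✓ → 19
job_id=902: ✓ → 238
job_id=903: ✗
job_id=904: ✓ → 40
job_id=905: ✓ → 69
job_id=906: ✓ → 85
job_id=907: ✓ → 49
job_id=908: ✓ → 200
job_id=909: ✓ → 233
running_sum = 137 + 19 + 238 + 40 + 69 + 85 + 49 + 200 + 233 = 1070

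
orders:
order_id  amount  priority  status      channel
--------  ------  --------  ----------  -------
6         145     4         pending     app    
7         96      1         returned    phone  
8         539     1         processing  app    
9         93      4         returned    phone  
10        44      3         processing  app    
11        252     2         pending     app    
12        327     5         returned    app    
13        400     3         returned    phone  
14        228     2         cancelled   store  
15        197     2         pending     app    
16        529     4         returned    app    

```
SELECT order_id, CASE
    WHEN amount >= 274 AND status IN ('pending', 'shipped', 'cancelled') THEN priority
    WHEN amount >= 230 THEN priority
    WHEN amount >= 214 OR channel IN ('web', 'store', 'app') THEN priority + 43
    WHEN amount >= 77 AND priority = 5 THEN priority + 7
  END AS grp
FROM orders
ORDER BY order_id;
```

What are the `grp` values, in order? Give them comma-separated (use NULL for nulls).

47, NULL, 1, NULL, 46, 2, 5, 3, 45, 45, 4

order_id=6: amount >= 214 OR channel IN ('web', 'store', 'app') → 47
order_id=7: (no match → NULL) → NULL
order_id=8: amount >= 230 → 1
order_id=9: (no match → NULL) → NULL
order_id=10: amount >= 214 OR channel IN ('web', 'store', 'app') → 46
order_id=11: amount >= 230 → 2
order_id=12: amount >= 230 → 5
order_id=13: amount >= 230 → 3
order_id=14: amount >= 214 OR channel IN ('web', 'store', 'app') → 45
order_id=15: amount >= 214 OR channel IN ('web', 'store', 'app') → 45
order_id=16: amount >= 230 → 4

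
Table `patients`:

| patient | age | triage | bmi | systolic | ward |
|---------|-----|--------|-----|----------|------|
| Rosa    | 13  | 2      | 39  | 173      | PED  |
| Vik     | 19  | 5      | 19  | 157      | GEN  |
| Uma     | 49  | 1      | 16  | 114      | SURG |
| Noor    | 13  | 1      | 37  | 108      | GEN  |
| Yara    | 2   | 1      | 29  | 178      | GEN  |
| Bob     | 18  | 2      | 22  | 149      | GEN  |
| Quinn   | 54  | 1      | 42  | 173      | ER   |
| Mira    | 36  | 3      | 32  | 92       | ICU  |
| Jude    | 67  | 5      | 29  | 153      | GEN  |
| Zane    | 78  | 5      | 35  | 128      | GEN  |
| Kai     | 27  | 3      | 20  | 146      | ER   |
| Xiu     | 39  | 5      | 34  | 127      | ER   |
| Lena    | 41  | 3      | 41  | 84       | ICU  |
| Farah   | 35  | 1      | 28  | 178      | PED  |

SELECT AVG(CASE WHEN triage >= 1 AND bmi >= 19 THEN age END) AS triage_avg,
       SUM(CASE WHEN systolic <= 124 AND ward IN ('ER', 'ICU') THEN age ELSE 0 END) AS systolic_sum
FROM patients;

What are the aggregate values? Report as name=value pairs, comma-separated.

triage_avg=34, systolic_sum=77

[triage_avg: triage >= 1 AND bmi >= 19]
patient=Rosa: ✓ → 13
patient=Vik: ✓ → 19
patient=Uma: ✗
patient=Noor: ✓ → 13
patient=Yara: ✓ → 2
patient=Bob: ✓ → 18
patient=Quinn: ✓ → 54
patient=Mira: ✓ → 36
patient=Jude: ✓ → 67
patient=Zane: ✓ → 78
patient=Kai: ✓ → 27
patient=Xiu: ✓ → 39
patient=Lena: ✓ → 41
patient=Farah: ✓ → 35
triage_avg = (13 + 19 + 13 + 2 + 18 + 54 + 36 + 67 + 78 + 27 + 39 + 41 + 35) / 13 = 34
—
[systolic_sum: systolic <= 124 AND ward IN ('ER', 'ICU')]
patient=Rosa: ✗
patient=Vik: ✗
patient=Uma: ✗
patient=Noor: ✗
patient=Yara: ✗
patient=Bob: ✗
patient=Quinn: ✗
patient=Mira: ✓ → 36
patient=Jude: ✗
patient=Zane: ✗
patient=Kai: ✗
patient=Xiu: ✗
patient=Lena: ✓ → 41
patient=Farah: ✗
systolic_sum = 36 + 41 = 77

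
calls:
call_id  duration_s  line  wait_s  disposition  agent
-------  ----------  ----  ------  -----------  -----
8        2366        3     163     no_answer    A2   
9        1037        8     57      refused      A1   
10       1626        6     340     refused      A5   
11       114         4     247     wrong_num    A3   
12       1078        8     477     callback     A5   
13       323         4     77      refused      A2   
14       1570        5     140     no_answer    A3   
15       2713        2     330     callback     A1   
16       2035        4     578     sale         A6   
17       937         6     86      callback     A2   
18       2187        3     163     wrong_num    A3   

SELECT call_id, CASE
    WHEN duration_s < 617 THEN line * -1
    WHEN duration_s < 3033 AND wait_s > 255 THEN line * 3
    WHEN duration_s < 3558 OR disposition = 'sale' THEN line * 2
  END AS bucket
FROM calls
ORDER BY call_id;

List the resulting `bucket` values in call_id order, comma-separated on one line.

6, 16, 18, -4, 24, -4, 10, 6, 12, 12, 6

call_id=8: duration_s < 3558 OR disposition = 'sale' → 6
call_id=9: duration_s < 3558 OR disposition = 'sale' → 16
call_id=10: duration_s < 3033 AND wait_s > 255 → 18
call_id=11: duration_s < 617 → -4
call_id=12: duration_s < 3033 AND wait_s > 255 → 24
call_id=13: duration_s < 617 → -4
call_id=14: duration_s < 3558 OR disposition = 'sale' → 10
call_id=15: duration_s < 3033 AND wait_s > 255 → 6
call_id=16: duration_s < 3033 AND wait_s > 255 → 12
call_id=17: duration_s < 3558 OR disposition = 'sale' → 12
call_id=18: duration_s < 3558 OR disposition = 'sale' → 6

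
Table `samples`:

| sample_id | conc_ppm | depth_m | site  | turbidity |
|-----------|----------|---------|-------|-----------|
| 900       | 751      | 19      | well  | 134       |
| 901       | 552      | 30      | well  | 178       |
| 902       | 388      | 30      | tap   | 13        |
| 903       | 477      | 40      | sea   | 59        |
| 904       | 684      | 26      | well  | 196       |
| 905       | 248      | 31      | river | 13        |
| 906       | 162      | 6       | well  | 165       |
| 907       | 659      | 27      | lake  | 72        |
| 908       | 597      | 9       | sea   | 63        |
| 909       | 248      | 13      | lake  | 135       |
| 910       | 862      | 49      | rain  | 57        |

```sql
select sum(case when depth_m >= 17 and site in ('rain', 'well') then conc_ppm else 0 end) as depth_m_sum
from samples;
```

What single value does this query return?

sample_id=900: ✓ → 751
sample_id=901: ✓ → 552
sample_id=902: ✗
sample_id=903: ✗
sample_id=904: ✓ → 684
sample_id=905: ✗
sample_id=906: ✗
sample_id=907: ✗
sample_id=908: ✗
sample_id=909: ✗
sample_id=910: ✓ → 862
depth_m_sum = 751 + 552 + 684 + 862 = 2849

2849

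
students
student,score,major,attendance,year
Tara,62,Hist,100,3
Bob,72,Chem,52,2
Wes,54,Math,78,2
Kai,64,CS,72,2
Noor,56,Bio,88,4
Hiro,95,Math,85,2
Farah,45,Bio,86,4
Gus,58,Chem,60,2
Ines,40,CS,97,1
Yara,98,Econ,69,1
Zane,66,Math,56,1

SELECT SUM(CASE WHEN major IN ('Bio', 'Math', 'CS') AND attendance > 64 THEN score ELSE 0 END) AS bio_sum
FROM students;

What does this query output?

student=Tara: ✗
student=Bob: ✗
student=Wes: ✓ → 54
student=Kai: ✓ → 64
student=Noor: ✓ → 56
student=Hiro: ✓ → 95
student=Farah: ✓ → 45
student=Gus: ✗
student=Ines: ✓ → 40
student=Yara: ✗
student=Zane: ✗
bio_sum = 54 + 64 + 56 + 95 + 45 + 40 = 354

354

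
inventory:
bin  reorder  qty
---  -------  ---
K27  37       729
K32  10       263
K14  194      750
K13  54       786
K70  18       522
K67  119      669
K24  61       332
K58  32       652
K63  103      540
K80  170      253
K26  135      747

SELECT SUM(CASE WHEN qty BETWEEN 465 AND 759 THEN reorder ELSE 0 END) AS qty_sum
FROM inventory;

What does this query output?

bin=K27: ✓ → 37
bin=K32: ✗
bin=K14: ✓ → 194
bin=K13: ✗
bin=K70: ✓ → 18
bin=K67: ✓ → 119
bin=K24: ✗
bin=K58: ✓ → 32
bin=K63: ✓ → 103
bin=K80: ✗
bin=K26: ✓ → 135
qty_sum = 37 + 194 + 18 + 119 + 32 + 103 + 135 = 638

638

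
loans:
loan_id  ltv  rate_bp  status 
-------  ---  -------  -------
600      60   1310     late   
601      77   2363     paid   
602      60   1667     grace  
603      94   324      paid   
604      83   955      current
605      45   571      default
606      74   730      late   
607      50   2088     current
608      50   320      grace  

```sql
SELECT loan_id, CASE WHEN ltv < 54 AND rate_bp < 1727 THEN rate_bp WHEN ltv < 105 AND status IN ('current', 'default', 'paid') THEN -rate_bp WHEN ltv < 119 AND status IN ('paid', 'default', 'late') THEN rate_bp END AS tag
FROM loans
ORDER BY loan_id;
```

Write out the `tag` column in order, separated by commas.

1310, -2363, NULL, -324, -955, 571, 730, -2088, 320

loan_id=600: ltv < 119 AND status IN ('paid', 'default', 'late') → 1310
loan_id=601: ltv < 105 AND status IN ('current', 'default', 'paid') → -2363
loan_id=602: (no match → NULL) → NULL
loan_id=603: ltv < 105 AND status IN ('current', 'default', 'paid') → -324
loan_id=604: ltv < 105 AND status IN ('current', 'default', 'paid') → -955
loan_id=605: ltv < 54 AND rate_bp < 1727 → 571
loan_id=606: ltv < 119 AND status IN ('paid', 'default', 'late') → 730
loan_id=607: ltv < 105 AND status IN ('current', 'default', 'paid') → -2088
loan_id=608: ltv < 54 AND rate_bp < 1727 → 320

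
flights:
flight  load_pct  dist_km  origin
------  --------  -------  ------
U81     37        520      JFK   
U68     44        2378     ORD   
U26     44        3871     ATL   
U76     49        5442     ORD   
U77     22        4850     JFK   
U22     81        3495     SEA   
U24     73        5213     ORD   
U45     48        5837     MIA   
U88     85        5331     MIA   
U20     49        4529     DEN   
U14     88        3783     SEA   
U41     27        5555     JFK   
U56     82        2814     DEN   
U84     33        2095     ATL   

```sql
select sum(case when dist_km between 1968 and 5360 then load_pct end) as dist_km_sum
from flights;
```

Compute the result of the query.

601

flight=U81: ✗
flight=U68: ✓ → 44
flight=U26: ✓ → 44
flight=U76: ✗
flight=U77: ✓ → 22
flight=U22: ✓ → 81
flight=U24: ✓ → 73
flight=U45: ✗
flight=U88: ✓ → 85
flight=U20: ✓ → 49
flight=U14: ✓ → 88
flight=U41: ✗
flight=U56: ✓ → 82
flight=U84: ✓ → 33
dist_km_sum = 44 + 44 + 22 + 81 + 73 + 85 + 49 + 88 + 82 + 33 = 601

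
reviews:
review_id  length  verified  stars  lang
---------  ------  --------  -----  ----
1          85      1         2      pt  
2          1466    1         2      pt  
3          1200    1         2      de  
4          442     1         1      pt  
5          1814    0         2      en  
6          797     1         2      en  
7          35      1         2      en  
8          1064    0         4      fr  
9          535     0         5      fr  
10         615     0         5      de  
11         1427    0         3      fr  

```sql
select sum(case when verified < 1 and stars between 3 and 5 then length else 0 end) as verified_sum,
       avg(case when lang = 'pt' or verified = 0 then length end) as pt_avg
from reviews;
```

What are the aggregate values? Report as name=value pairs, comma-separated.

[verified_sum: verified < 1 and stars between 3 and 5]
review_id=1: ✗
review_id=2: ✗
review_id=3: ✗
review_id=4: ✗
review_id=5: ✗
review_id=6: ✗
review_id=7: ✗
review_id=8: ✓ → 1064
review_id=9: ✓ → 535
review_id=10: ✓ → 615
review_id=11: ✓ → 1427
verified_sum = 1064 + 535 + 615 + 1427 = 3641
—
[pt_avg: lang = 'pt' or verified = 0]
review_id=1: ✓ → 85
review_id=2: ✓ → 1466
review_id=3: ✗
review_id=4: ✓ → 442
review_id=5: ✓ → 1814
review_id=6: ✗
review_id=7: ✗
review_id=8: ✓ → 1064
review_id=9: ✓ → 535
review_id=10: ✓ → 615
review_id=11: ✓ → 1427
pt_avg = (85 + 1466 + 442 + 1814 + 1064 + 535 + 615 + 1427) / 8 = 931

verified_sum=3641, pt_avg=931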